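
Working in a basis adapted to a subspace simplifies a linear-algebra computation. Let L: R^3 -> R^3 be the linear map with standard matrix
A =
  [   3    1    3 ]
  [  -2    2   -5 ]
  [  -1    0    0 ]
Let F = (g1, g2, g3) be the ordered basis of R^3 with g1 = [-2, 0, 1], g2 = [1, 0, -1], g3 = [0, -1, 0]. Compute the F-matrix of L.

Let P have columns g1, ..., g3. Then [L]_F = P^(-1) A P.
Here det P = 1, so P^(-1) is integer; computing A P first and then P^(-1)(A P) gives [[1, 1, 1], [-1, 2, 1], [1, -3, 2]].

[[1, 1, 1], [-1, 2, 1], [1, -3, 2]]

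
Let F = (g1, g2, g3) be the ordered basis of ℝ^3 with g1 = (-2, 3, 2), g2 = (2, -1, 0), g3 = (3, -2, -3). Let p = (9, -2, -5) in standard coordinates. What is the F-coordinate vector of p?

[p]_F is the unique c with M c = p, where M has columns g1, ..., g3.
Gaussian elimination on [M | p] yields c = (2, 2, 3).
Check: 2g1 + 2g2 + 3g3 = (9, -2, -5).

(2, 2, 3)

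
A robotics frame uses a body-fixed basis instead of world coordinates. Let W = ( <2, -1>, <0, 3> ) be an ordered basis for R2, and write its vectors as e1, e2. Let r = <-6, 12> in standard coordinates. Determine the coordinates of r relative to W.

We seek scalars with c_1 e1 + c_2 e2 = r; equivalently solve M c = r where the columns of M are e1, e2.
System: 2c_1 + 0c_2 = -6, -c_1 + 3c_2 = 12; solving gives c_1 = -3, c_2 = 3.
Check: -3e1 + 3e2 = <-6, 12>.

<-3, 3>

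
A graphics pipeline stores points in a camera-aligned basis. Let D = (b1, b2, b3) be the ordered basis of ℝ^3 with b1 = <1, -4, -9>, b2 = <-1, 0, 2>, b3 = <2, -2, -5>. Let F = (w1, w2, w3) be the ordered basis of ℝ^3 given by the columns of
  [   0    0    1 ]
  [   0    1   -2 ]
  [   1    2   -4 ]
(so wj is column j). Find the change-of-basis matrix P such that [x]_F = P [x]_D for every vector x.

Let M have columns bj and N have columns wj. Then for every x, N [x]_F = x = M [x]_D, so P = N^(-1) M.
Since det N = -1, N^(-1) has integer entries; multiplying gives P = [[-1, 2, -1], [-2, -2, 2], [1, -1, 2]].

[[-1, 2, -1], [-2, -2, 2], [1, -1, 2]]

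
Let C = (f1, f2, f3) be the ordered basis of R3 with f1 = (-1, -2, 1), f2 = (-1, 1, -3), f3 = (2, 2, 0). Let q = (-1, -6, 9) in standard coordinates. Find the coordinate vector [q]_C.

(-3, -4, -4)

Write q = c_1 f1 + ... + c_3 f3 and solve for the c_i.
Solving this 3x3 system gives c = (-3, -4, -4).
Check: -3f1 - 4f2 - 4f3 = (-1, -6, 9).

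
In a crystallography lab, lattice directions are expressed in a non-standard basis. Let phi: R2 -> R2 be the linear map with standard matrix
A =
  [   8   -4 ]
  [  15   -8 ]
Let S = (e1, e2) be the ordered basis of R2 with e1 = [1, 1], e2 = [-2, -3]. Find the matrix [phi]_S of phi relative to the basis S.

With P the matrix whose columns are e1, e2, [phi]_S = P^(-1) A P.
Column by column: phi(e1) = A e1 = [4, 7]; its S-coordinates [-2, -3] give column 1.
Continuing for each basis vector yields [phi]_S = [[-2, 0], [-3, 2]].

[[-2, 0], [-3, 2]]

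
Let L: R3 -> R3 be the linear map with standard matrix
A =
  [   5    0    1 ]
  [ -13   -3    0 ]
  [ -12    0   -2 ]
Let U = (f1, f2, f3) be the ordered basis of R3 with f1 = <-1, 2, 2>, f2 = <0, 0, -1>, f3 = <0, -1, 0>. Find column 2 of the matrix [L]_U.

<1, 0, 2>

Column 2 of [L]_U is the U-coordinate vector of L(f2).
In standard coordinates L(f2) = A f2 = <-1, 0, 2>.
Converting to U: <-1, 0, 2> = f1 + 0·f2 + 2f3, so the coordinate vector is <1, 0, 2>.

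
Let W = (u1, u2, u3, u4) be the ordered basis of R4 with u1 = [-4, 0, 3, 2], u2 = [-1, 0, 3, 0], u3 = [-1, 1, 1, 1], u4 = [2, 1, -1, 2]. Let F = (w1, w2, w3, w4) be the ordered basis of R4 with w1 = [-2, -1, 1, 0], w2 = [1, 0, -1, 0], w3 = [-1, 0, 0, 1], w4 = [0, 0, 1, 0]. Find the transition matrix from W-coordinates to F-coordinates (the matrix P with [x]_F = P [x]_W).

[[0, 0, -1, -1], [-2, -1, -2, 2], [2, 0, 1, 2], [1, 2, 0, 2]]

Let M have columns uj and N have columns wj. Then for every x, N [x]_F = x = M [x]_W, so P = N^(-1) M.
Since det N = -1, N^(-1) has integer entries; multiplying gives P = [[0, 0, -1, -1], [-2, -1, -2, 2], [2, 0, 1, 2], [1, 2, 0, 2]].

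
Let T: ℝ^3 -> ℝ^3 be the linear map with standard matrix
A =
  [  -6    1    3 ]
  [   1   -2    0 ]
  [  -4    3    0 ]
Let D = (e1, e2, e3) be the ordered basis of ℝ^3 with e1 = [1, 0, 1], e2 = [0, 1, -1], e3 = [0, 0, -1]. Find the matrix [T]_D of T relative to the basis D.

The j-th column of [T]_D is [T(ej)]_D.
T(e1) = A e1 = [-3, 1, -4] = -3e1 + e2 + 0·e3, so column 1 is [-3, 1, 0].
Repeating for e2, e3 and assembling the columns gives [[-3, -2, -3], [1, -2, 0], [0, -3, -3]].

[[-3, -2, -3], [1, -2, 0], [0, -3, -3]]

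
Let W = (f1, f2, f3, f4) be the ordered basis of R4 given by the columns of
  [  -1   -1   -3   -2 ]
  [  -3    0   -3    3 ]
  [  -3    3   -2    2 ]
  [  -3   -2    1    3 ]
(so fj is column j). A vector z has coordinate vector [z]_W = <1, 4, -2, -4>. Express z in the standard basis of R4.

By definition z = f1 + 4f2 - 2f3 - 4f4.
Summing componentwise gives <9, -9, 5, -25>.

<9, -9, 5, -25>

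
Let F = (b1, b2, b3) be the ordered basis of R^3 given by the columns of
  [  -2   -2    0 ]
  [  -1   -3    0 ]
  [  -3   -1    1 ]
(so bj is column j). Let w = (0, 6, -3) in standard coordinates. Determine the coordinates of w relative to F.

(3, -3, 3)

We seek scalars with c_1 b1 + ... + c_3 b3 = w; equivalently solve M c = w where the columns of M are b1, ..., b3.
Gaussian elimination on [M | w] yields c = (3, -3, 3).
Check: 3b1 - 3b2 + 3b3 = (0, 6, -3).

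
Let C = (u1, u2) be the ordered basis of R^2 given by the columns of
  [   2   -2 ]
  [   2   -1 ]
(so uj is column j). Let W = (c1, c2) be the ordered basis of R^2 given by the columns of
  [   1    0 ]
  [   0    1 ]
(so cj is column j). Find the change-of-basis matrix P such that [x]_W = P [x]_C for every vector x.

Take x = uj: its C-coordinates are the j-th standard unit vector, so P e_j — column j of P — equals [uj]_W.
u1 = 2c1 + 2c2, giving column 1 = (2, 2); repeating for each j gives P = [[2, -2], [2, -1]].

[[2, -2], [2, -1]]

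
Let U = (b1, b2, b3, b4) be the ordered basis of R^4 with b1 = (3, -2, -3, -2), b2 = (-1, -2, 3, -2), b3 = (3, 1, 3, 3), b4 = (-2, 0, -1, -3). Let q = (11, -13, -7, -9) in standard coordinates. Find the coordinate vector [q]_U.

(4, 2, -1, -2)

[q]_U is the unique c with M c = q, where M has columns b1, ..., b4.
Solving this 4x4 system gives c = (4, 2, -1, -2).
Check: 4b1 + 2b2 - b3 - 2b4 = (11, -13, -7, -9).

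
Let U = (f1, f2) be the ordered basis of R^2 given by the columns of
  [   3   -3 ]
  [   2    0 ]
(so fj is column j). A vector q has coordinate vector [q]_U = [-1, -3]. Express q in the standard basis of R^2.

q = M [q]_U, where M has columns f1, f2.
Carrying out the matrix-vector product, q = [6, -2].

[6, -2]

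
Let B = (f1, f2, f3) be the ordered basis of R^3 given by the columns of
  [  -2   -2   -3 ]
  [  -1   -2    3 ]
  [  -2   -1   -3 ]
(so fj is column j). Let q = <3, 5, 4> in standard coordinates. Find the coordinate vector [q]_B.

Write q = c_1 f1 + ... + c_3 f3 and solve for the c_i.
Gaussian elimination on [M | q] yields c = (-4, 1, 1).
Check: -4f1 + f2 + f3 = <3, 5, 4>.

<-4, 1, 1>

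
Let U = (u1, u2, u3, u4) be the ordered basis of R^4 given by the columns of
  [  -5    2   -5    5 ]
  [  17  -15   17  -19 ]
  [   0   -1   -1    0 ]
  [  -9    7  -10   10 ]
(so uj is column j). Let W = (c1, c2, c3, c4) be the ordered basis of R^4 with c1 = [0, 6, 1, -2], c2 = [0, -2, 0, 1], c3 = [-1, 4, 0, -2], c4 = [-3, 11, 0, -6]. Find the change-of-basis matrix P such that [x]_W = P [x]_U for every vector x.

Column j of P is [uj]_W, since P maps U-coordinates to W-coordinates.
Expressing u1 in W: u1 = 0·c1 + c2 + 2c3 + c4, so column 1 of P is [0, 1, 2, 1].
Doing the same for each uj gives P = [[0, -1, -1, 0], [1, 1, -2, 0], [2, 1, 2, -2], [1, -1, 1, -1]].

[[0, -1, -1, 0], [1, 1, -2, 0], [2, 1, 2, -2], [1, -1, 1, -1]]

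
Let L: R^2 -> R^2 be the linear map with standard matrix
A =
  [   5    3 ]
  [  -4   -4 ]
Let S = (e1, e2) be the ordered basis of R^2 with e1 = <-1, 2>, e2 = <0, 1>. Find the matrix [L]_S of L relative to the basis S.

The j-th column of [L]_S is [L(ej)]_S.
L(e1) = A e1 = <1, -4> = -e1 - 2e2, so column 1 is <-1, -2>.
Repeating for e2 and assembling the columns gives [[-1, -3], [-2, 2]].

[[-1, -3], [-2, 2]]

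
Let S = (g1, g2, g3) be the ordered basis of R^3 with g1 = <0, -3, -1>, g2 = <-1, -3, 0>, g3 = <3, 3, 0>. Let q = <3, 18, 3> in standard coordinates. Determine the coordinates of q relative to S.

<-3, -3, 0>

We seek scalars with c_1 g1 + ... + c_3 g3 = q; equivalently solve M c = q where the columns of M are g1, ..., g3.
Row-reducing the augmented matrix [M | q] gives c = (-3, -3, 0).
Check: -3g1 - 3g2 + 0·g3 = <3, 18, 3>.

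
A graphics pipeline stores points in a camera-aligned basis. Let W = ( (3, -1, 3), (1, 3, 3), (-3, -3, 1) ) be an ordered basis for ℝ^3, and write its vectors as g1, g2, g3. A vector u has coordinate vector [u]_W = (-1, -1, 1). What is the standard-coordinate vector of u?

(-7, -5, -5)

u = M [u]_W, where M has columns g1, ..., g3.
Carrying out the matrix-vector product, u = (-7, -5, -5).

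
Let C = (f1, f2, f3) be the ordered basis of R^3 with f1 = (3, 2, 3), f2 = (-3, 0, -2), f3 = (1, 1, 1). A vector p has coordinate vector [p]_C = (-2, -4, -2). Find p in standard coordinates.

By definition p = -2f1 - 4f2 - 2f3.
Summing componentwise gives (4, -6, 0).

(4, -6, 0)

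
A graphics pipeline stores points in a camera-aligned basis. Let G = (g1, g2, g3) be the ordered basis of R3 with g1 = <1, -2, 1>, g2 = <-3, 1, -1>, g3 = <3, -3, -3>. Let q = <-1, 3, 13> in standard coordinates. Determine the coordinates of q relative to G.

<2, -2, -3>

[q]_G is the unique c with M c = q, where M has columns g1, ..., g3.
Solving this 3x3 system gives c = (2, -2, -3).
Check: 2g1 - 2g2 - 3g3 = <-1, 3, 13>.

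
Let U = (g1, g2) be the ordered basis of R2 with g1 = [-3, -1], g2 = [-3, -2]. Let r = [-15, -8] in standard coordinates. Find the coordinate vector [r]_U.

Write r = c_1 g1 + c_2 g2 and solve for the c_i.
System: -3c_1 - 3c_2 = -15, -c_1 - 2c_2 = -8; solving gives c_1 = 2, c_2 = 3.
Check: 2g1 + 3g2 = [-15, -8].

[2, 3]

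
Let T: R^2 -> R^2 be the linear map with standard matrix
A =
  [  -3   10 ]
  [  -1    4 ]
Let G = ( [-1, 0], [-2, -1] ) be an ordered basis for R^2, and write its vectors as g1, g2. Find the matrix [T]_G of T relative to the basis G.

[[-1, 0], [-1, 2]]

The j-th column of [T]_G is [T(gj)]_G.
T(g1) = A g1 = [3, 1] = -g1 - g2, so column 1 is [-1, -1].
Repeating for g2 and assembling the columns gives [[-1, 0], [-1, 2]].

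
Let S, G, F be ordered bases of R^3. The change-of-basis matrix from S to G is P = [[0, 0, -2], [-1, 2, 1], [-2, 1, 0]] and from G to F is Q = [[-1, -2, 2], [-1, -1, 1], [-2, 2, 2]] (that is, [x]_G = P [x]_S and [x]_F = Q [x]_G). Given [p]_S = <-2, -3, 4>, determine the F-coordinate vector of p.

<10, 9, 18>

Composing the changes, [p]_F = Q P [p]_S.
Q P = [[-2, -2, 0], [-1, -1, 1], [-6, 6, 6]]; applying this to <-2, -3, 4> gives <10, 9, 18>.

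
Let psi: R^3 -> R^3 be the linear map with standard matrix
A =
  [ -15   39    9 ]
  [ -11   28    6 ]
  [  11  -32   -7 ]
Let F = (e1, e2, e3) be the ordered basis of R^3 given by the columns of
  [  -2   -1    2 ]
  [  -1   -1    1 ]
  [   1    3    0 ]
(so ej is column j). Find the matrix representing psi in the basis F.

[[3, -3, -1], [0, 1, -3], [3, -1, 2]]

With P the matrix whose columns are e1, ..., e3, [psi]_F = P^(-1) A P.
Column by column: psi(e1) = A e1 = [0, 0, 3]; its F-coordinates [3, 0, 3] give column 1.
Continuing for each basis vector yields [psi]_F = [[3, -3, -1], [0, 1, -3], [3, -1, 2]].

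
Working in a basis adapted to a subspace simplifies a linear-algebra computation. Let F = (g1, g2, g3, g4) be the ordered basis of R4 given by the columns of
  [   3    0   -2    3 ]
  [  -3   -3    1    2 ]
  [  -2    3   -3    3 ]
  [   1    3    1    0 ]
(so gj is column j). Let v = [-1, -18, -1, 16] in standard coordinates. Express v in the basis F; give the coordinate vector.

[2, 4, 2, -1]

We seek scalars with c_1 g1 + ... + c_4 g4 = v; equivalently solve M c = v where the columns of M are g1, ..., g4.
Row-reducing the augmented matrix [M | v] gives c = (2, 4, 2, -1).
Check: 2g1 + 4g2 + 2g3 - g4 = [-1, -18, -1, 16].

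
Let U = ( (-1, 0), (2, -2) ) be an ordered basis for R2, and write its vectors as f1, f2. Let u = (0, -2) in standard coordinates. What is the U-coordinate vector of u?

(2, 1)

[u]_U is the unique c with M c = u, where M has columns f1, f2.
System: -c_1 + 2c_2 = 0, 0c_1 - 2c_2 = -2; solving gives c_1 = 2, c_2 = 1.
Check: 2f1 + f2 = (0, -2).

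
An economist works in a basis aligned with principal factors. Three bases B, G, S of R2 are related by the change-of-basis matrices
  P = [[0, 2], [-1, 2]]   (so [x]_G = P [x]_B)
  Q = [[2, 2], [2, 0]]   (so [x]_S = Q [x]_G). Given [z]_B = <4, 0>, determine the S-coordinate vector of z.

<-8, 0>

First [z]_G = P [z]_B = <0, -4>.
Then [z]_S = Q [z]_G = <-8, 0>.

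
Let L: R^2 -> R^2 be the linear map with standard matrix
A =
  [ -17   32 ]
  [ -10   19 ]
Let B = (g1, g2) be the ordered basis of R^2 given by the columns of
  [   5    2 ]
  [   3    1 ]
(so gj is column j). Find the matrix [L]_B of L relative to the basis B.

[[3, 0], [-2, -1]]

Let P have columns g1, g2. Then [L]_B = P^(-1) A P.
Here det P = -1, so P^(-1) is integer; computing A P first and then P^(-1)(A P) gives [[3, 0], [-2, -1]].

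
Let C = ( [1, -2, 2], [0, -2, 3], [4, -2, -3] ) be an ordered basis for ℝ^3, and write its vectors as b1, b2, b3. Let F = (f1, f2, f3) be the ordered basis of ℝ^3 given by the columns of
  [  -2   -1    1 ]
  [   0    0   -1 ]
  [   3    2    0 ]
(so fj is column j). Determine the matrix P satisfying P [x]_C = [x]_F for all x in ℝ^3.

[[0, 1, -1], [1, 0, 0], [2, 2, 2]]

Column j of P is [bj]_F, since P maps C-coordinates to F-coordinates.
Expressing b1 in F: b1 = 0·f1 + f2 + 2f3, so column 1 of P is [0, 1, 2].
Doing the same for each bj gives P = [[0, 1, -1], [1, 0, 0], [2, 2, 2]].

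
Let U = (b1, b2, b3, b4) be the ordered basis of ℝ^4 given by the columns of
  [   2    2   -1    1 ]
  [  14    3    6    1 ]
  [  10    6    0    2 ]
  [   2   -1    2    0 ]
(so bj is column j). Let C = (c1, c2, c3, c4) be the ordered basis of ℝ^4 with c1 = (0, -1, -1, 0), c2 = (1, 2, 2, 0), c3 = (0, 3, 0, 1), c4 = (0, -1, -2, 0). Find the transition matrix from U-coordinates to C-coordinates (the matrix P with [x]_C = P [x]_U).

Column j of P is [bj]_C, since P maps U-coordinates to C-coordinates.
Expressing b1 in C: b1 = -2c1 + 2c2 + 2c3 - 2c4, so column 1 of P is (-2, 2, 2, -2).
Doing the same for each bj gives P = [[-2, -2, -2, 2], [2, 2, -1, 1], [2, -1, 2, 0], [-2, 0, 0, -1]].

[[-2, -2, -2, 2], [2, 2, -1, 1], [2, -1, 2, 0], [-2, 0, 0, -1]]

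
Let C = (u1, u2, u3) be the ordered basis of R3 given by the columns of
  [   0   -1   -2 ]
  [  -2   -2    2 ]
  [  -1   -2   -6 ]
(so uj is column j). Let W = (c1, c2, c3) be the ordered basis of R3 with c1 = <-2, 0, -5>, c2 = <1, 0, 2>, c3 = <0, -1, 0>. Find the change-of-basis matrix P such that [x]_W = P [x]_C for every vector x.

[[1, 0, 2], [2, -1, 2], [2, 2, -2]]

Take x = uj: its C-coordinates are the j-th standard unit vector, so P e_j — column j of P — equals [uj]_W.
u1 = c1 + 2c2 + 2c3, giving column 1 = <1, 2, 2>; repeating for each j gives P = [[1, 0, 2], [2, -1, 2], [2, 2, -2]].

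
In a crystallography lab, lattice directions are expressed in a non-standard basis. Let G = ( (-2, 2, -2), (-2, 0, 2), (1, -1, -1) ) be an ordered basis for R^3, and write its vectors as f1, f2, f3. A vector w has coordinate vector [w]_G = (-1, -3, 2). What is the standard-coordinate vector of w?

w = M [w]_G, where M has columns f1, ..., f3.
Carrying out the matrix-vector product, w = (10, -4, -6).

(10, -4, -6)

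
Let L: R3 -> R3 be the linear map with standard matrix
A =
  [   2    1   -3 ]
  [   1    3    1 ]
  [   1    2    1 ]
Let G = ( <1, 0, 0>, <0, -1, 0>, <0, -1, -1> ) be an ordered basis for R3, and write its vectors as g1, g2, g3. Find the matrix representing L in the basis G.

Let P have columns g1, ..., g3. Then [L]_G = P^(-1) A P.
Here det P = 1, so P^(-1) is integer; computing A P first and then P^(-1)(A P) gives [[2, -1, 2], [0, 1, 1], [-1, 2, 3]].

[[2, -1, 2], [0, 1, 1], [-1, 2, 3]]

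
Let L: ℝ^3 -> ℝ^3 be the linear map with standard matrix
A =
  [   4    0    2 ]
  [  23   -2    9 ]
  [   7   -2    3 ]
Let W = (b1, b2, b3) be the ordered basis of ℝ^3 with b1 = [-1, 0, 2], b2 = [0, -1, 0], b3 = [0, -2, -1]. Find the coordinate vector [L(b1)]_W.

Compute L(b1) = A b1 = [0, -5, -1] in standard coordinates.
Then write this in W-coordinates: solve for y in y_1 b1 + ... + y_3 b3 = [0, -5, -1].
This gives y = [0, 3, 1], which is column 1 of [L]_W.

[0, 3, 1]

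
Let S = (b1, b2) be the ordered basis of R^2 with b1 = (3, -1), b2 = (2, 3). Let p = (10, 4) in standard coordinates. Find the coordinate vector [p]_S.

We seek scalars with c_1 b1 + c_2 b2 = p; equivalently solve M c = p where the columns of M are b1, b2.
System: 3c_1 + 2c_2 = 10, -c_1 + 3c_2 = 4; solving gives c_1 = 2, c_2 = 2.
Check: 2b1 + 2b2 = (10, 4).

(2, 2)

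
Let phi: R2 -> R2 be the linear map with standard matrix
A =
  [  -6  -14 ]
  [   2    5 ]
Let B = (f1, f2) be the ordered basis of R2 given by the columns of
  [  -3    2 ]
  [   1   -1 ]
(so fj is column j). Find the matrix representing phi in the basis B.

[[-2, 0], [-1, 1]]

With P the matrix whose columns are f1, f2, [phi]_B = P^(-1) A P.
Column by column: phi(f1) = A f1 = <4, -1>; its B-coordinates <-2, -1> give column 1.
Continuing for each basis vector yields [phi]_B = [[-2, 0], [-1, 1]].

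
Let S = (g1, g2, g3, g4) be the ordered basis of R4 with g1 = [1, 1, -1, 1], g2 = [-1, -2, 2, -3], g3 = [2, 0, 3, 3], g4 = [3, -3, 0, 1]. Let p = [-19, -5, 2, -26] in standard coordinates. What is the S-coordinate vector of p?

[-3, 4, -3, -2]

We seek scalars with c_1 g1 + ... + c_4 g4 = p; equivalently solve M c = p where the columns of M are g1, ..., g4.
Gaussian elimination on [M | p] yields c = (-3, 4, -3, -2).
Check: -3g1 + 4g2 - 3g3 - 2g4 = [-19, -5, 2, -26].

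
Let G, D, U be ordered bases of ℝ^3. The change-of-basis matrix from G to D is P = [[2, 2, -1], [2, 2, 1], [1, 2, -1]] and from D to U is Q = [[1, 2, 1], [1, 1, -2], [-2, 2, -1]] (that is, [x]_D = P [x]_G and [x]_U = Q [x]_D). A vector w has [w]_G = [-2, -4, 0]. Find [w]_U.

Apply P to get D-coordinates [-12, -12, -10], then Q to get U-coordinates.
The result is [w]_U = [-46, -4, 10].

[-46, -4, 10]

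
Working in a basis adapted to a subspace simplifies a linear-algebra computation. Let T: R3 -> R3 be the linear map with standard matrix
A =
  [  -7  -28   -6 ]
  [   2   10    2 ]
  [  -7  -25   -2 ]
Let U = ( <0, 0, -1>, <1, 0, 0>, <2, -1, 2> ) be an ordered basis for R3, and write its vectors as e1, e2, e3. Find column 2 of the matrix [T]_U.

Column 2 of [T]_U is the U-coordinate vector of T(e2).
In standard coordinates T(e2) = A e2 = <-7, 2, -7>.
Converting to U: <-7, 2, -7> = 3e1 - 3e2 - 2e3, so the coordinate vector is <3, -3, -2>.

<3, -3, -2>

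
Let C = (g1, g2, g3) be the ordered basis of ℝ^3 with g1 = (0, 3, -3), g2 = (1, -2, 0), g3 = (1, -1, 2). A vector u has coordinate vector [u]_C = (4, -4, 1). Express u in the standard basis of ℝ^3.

By definition u = 4g1 - 4g2 + g3.
Summing componentwise gives (-3, 19, -10).

(-3, 19, -10)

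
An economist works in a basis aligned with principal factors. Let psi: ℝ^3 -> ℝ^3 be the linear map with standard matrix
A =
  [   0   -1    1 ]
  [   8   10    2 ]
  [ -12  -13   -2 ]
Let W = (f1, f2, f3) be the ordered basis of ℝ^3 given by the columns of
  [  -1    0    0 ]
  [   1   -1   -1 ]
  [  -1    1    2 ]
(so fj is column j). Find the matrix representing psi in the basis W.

[[2, -2, -3], [1, 3, 0], [1, 3, 3]]

Let P have columns f1, ..., f3. Then [psi]_W = P^(-1) A P.
Here det P = 1, so P^(-1) is integer; computing A P first and then P^(-1)(A P) gives [[2, -2, -3], [1, 3, 0], [1, 3, 3]].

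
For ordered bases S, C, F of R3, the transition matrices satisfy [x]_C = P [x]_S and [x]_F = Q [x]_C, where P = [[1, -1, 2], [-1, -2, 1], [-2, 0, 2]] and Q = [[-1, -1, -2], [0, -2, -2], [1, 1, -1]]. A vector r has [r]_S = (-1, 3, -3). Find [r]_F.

Apply P to get C-coordinates (-10, -8, -4), then Q to get F-coordinates.
The result is [r]_F = (26, 24, -14).

(26, 24, -14)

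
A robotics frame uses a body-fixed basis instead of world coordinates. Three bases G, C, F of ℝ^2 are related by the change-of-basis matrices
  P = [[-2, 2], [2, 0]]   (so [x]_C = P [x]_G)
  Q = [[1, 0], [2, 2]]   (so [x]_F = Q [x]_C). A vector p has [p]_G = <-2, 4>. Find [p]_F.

<12, 16>

Composing the changes, [p]_F = Q P [p]_G.
Q P = [[-2, 2], [0, 4]]; applying this to <-2, 4> gives <12, 16>.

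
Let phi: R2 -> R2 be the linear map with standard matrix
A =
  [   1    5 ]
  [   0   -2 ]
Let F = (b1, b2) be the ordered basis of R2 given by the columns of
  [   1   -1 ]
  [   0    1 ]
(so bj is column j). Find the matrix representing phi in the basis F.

The j-th column of [phi]_F is [phi(bj)]_F.
phi(b1) = A b1 = <1, 0> = b1 + 0·b2, so column 1 is <1, 0>.
Repeating for b2 and assembling the columns gives [[1, 2], [0, -2]].

[[1, 2], [0, -2]]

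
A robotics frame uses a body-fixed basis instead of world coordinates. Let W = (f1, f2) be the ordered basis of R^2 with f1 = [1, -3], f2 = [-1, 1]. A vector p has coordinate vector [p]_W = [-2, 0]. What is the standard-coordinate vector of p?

[-2, 6]

By definition p = -2f1 + 0·f2.
Summing componentwise gives [-2, 6].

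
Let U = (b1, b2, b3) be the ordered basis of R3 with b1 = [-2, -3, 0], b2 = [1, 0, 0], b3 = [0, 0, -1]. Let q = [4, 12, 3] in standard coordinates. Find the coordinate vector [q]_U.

Write q = c_1 b1 + ... + c_3 b3 and solve for the c_i.
Gaussian elimination on [M | q] yields c = (-4, -4, -3).
Check: -4b1 - 4b2 - 3b3 = [4, 12, 3].

[-4, -4, -3]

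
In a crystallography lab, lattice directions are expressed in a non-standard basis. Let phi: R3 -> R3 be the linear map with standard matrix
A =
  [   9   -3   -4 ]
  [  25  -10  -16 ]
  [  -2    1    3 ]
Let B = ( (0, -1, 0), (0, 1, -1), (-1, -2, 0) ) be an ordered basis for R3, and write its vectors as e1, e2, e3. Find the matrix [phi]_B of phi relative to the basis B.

[[-3, -2, -1], [1, 2, 0], [-3, -1, 3]]

With P the matrix whose columns are e1, ..., e3, [phi]_B = P^(-1) A P.
Column by column: phi(e1) = A e1 = (3, 10, -1); its B-coordinates (-3, 1, -3) give column 1.
Continuing for each basis vector yields [phi]_B = [[-3, -2, -1], [1, 2, 0], [-3, -1, 3]].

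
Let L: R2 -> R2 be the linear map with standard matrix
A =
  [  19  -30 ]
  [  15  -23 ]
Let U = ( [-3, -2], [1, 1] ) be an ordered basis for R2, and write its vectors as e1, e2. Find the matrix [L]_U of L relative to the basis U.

[[-2, 3], [-3, -2]]

With P the matrix whose columns are e1, e2, [L]_U = P^(-1) A P.
Column by column: L(e1) = A e1 = [3, 1]; its U-coordinates [-2, -3] give column 1.
Continuing for each basis vector yields [L]_U = [[-2, 3], [-3, -2]].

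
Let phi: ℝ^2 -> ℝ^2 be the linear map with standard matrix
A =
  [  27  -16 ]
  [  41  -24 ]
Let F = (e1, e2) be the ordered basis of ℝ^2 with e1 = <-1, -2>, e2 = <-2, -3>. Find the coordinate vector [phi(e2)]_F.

<2, 2>

Compute phi(e2) = A e2 = <-6, -10> in standard coordinates.
Then write this in F-coordinates: solve for y in y_1 e1 + y_2 e2 = <-6, -10>.
This gives y = <2, 2>, which is column 2 of [phi]_F.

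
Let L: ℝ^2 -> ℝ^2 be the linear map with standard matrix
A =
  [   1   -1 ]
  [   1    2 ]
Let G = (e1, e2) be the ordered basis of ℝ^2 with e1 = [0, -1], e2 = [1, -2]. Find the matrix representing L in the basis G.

With P the matrix whose columns are e1, e2, [L]_G = P^(-1) A P.
Column by column: L(e1) = A e1 = [1, -2]; its G-coordinates [0, 1] give column 1.
Continuing for each basis vector yields [L]_G = [[0, -3], [1, 3]].

[[0, -3], [1, 3]]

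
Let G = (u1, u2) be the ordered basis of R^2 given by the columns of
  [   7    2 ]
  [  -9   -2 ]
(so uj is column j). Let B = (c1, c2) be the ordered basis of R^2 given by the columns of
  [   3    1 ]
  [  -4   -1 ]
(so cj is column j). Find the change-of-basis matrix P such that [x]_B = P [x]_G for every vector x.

Let M have columns uj and N have columns cj. Then for every x, N [x]_B = x = M [x]_G, so P = N^(-1) M.
Since det N = 1, N^(-1) has integer entries; multiplying gives P = [[2, 0], [1, 2]].

[[2, 0], [1, 2]]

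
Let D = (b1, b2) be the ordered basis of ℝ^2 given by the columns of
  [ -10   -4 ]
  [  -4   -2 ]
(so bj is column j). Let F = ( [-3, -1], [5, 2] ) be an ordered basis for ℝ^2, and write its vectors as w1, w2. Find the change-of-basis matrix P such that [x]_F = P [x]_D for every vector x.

Take x = bj: its D-coordinates are the j-th standard unit vector, so P e_j — column j of P — equals [bj]_F.
b1 = 0·w1 - 2w2, giving column 1 = [0, -2]; repeating for each j gives P = [[0, -2], [-2, -2]].

[[0, -2], [-2, -2]]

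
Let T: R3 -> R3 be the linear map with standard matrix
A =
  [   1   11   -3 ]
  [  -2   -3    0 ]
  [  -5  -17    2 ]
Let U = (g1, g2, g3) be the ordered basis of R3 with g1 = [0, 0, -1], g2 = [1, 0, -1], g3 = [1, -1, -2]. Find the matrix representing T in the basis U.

Let P have columns g1, ..., g3. Then [T]_U = P^(-1) A P.
Here det P = 1, so P^(-1) is integer; computing A P first and then P^(-1)(A P) gives [[-1, 1, -3], [3, 2, -3], [0, 2, -1]].

[[-1, 1, -3], [3, 2, -3], [0, 2, -1]]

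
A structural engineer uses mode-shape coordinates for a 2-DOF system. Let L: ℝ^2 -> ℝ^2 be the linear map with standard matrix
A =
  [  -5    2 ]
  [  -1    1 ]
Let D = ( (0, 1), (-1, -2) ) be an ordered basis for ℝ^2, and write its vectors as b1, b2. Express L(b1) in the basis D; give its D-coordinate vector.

(-3, -2)

Compute L(b1) = A b1 = (2, 1) in standard coordinates.
Then write this in D-coordinates: solve for y in y_1 b1 + y_2 b2 = (2, 1).
This gives y = (-3, -2), which is column 1 of [L]_D.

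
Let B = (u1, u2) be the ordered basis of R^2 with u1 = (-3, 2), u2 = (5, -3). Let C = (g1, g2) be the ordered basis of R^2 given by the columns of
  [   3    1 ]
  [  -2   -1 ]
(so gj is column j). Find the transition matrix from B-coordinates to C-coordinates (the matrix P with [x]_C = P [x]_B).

[[-1, 2], [0, -1]]

Take x = uj: its B-coordinates are the j-th standard unit vector, so P e_j — column j of P — equals [uj]_C.
u1 = -g1 + 0·g2, giving column 1 = (-1, 0); repeating for each j gives P = [[-1, 2], [0, -1]].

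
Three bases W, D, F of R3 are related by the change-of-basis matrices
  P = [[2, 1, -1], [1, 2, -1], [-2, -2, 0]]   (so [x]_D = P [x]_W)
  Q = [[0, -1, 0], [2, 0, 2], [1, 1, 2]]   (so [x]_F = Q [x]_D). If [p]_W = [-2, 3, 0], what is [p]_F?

First [p]_D = P [p]_W = [-1, 4, -2].
Then [p]_F = Q [p]_D = [-4, -6, -1].

[-4, -6, -1]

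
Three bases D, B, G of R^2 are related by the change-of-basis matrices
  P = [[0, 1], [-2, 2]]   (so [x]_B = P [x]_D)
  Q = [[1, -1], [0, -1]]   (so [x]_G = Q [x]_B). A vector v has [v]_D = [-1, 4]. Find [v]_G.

[-6, -10]

Composing the changes, [v]_G = Q P [v]_D.
Q P = [[2, -1], [2, -2]]; applying this to [-1, 4] gives [-6, -10].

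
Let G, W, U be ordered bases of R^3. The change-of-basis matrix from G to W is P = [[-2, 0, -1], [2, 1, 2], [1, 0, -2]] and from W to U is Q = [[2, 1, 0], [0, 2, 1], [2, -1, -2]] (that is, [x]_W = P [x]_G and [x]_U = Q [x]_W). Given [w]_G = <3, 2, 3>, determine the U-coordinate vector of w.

<-4, 25, -26>

Apply P to get W-coordinates <-9, 14, -3>, then Q to get U-coordinates.
The result is [w]_U = <-4, 25, -26>.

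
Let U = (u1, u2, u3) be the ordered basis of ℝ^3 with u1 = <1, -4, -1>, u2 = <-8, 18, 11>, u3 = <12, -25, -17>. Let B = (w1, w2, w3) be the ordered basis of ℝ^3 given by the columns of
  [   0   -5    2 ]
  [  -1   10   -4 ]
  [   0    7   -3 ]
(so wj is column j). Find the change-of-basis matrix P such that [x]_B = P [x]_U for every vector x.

[[2, -2, 1], [-1, 2, -2], [-2, 1, 1]]

Column j of P is [uj]_B, since P maps U-coordinates to B-coordinates.
Expressing u1 in B: u1 = 2w1 - w2 - 2w3, so column 1 of P is <2, -1, -2>.
Doing the same for each uj gives P = [[2, -2, 1], [-1, 2, -2], [-2, 1, 1]].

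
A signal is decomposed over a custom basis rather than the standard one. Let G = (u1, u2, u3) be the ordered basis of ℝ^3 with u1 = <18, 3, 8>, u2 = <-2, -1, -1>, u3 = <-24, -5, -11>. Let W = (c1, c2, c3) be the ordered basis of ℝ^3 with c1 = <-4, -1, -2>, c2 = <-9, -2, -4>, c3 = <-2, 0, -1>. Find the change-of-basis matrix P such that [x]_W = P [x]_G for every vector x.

[[1, 1, 1], [-2, 0, 2], [-2, -1, 1]]

Column j of P is [uj]_W, since P maps G-coordinates to W-coordinates.
Expressing u1 in W: u1 = c1 - 2c2 - 2c3, so column 1 of P is <1, -2, -2>.
Doing the same for each uj gives P = [[1, 1, 1], [-2, 0, 2], [-2, -1, 1]].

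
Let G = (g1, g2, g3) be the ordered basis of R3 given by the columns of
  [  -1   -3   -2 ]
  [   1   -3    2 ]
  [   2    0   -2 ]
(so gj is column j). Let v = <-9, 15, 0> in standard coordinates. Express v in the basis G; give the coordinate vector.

<4, -1, 4>

We seek scalars with c_1 g1 + ... + c_3 g3 = v; equivalently solve M c = v where the columns of M are g1, ..., g3.
Solving this 3x3 system gives c = (4, -1, 4).
Check: 4g1 - g2 + 4g3 = <-9, 15, 0>.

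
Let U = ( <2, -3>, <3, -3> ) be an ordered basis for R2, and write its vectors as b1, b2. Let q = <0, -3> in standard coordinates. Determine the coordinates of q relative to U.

Write q = c_1 b1 + c_2 b2 and solve for the c_i.
System: 2c_1 + 3c_2 = 0, -3c_1 - 3c_2 = -3; solving gives c_1 = 3, c_2 = -2.
Check: 3b1 - 2b2 = <0, -3>.

<3, -2>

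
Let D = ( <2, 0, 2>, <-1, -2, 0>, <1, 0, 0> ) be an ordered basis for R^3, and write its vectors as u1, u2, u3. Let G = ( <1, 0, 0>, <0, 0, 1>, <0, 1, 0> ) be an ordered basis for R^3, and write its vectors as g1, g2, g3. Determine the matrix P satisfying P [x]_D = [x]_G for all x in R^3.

[[2, -1, 1], [2, 0, 0], [0, -2, 0]]

Take x = uj: its D-coordinates are the j-th standard unit vector, so P e_j — column j of P — equals [uj]_G.
u1 = 2g1 + 2g2 + 0·g3, giving column 1 = <2, 2, 0>; repeating for each j gives P = [[2, -1, 1], [2, 0, 0], [0, -2, 0]].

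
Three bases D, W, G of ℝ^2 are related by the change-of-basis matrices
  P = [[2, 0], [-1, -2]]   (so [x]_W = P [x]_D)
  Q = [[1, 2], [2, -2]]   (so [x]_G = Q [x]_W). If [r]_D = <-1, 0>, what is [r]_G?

Composing the changes, [r]_G = Q P [r]_D.
Q P = [[0, -4], [6, 4]]; applying this to <-1, 0> gives <0, -6>.

<0, -6>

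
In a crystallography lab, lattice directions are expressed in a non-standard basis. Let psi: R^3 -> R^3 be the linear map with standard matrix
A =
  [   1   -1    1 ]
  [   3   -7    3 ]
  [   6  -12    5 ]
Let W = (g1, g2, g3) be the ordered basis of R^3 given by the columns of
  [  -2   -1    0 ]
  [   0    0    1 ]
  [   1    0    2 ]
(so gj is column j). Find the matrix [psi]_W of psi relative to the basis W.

The j-th column of [psi]_W is [psi(gj)]_W.
psi(g1) = A g1 = [-1, -3, -7] = -g1 + 3g2 - 3g3, so column 1 is [-1, 3, -3].
Repeating for g2, g3 and assembling the columns gives [[-1, 0, 0], [3, 1, -1], [-3, -3, -1]].

[[-1, 0, 0], [3, 1, -1], [-3, -3, -1]]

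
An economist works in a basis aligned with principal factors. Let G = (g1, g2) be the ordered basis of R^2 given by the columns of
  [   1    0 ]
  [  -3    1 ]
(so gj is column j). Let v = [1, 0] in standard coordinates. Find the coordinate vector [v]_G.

[1, 3]

Write v = c_1 g1 + c_2 g2 and solve for the c_i.
System: c_1 + 0c_2 = 1, -3c_1 + c_2 = 0; solving gives c_1 = 1, c_2 = 3.
Check: g1 + 3g2 = [1, 0].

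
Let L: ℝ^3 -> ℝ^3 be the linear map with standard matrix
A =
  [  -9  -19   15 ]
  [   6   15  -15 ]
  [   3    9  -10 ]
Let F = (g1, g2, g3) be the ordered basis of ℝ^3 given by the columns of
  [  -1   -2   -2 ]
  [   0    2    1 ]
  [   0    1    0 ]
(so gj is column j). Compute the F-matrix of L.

Let P have columns g1, ..., g3. Then [L]_F = P^(-1) A P.
Here det P = 1, so P^(-1) is integer; computing A P first and then P^(-1)(A P) gives [[-3, 3, 1], [-3, 2, 3], [0, -1, -3]].

[[-3, 3, 1], [-3, 2, 3], [0, -1, -3]]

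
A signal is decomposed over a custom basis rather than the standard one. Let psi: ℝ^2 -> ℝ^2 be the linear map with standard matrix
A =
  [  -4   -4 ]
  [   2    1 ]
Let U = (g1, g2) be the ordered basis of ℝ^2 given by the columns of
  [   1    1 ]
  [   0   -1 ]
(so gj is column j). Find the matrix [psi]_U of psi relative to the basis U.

[[-2, 1], [-2, -1]]

Let P have columns g1, g2. Then [psi]_U = P^(-1) A P.
Here det P = -1, so P^(-1) is integer; computing A P first and then P^(-1)(A P) gives [[-2, 1], [-2, -1]].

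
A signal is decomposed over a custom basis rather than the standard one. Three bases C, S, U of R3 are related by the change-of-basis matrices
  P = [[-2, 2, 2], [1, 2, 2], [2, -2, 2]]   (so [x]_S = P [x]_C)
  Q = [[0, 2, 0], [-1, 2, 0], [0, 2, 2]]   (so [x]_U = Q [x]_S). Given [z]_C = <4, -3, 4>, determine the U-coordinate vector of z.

<12, 18, 56>

First [z]_S = P [z]_C = <-6, 6, 22>.
Then [z]_U = Q [z]_S = <12, 18, 56>.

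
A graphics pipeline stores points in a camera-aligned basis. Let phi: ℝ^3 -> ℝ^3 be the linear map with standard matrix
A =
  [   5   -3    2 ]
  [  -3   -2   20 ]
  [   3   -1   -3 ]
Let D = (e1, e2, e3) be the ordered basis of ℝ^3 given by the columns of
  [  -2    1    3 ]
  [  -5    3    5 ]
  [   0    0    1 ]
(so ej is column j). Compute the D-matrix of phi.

Let P have columns e1, ..., e3. Then [phi]_D = P^(-1) A P.
Here det P = -1, so P^(-1) is integer; computing A P first and then P^(-1)(A P) gives [[-3, 3, -1], [2, 2, -3], [-1, 0, 1]].

[[-3, 3, -1], [2, 2, -3], [-1, 0, 1]]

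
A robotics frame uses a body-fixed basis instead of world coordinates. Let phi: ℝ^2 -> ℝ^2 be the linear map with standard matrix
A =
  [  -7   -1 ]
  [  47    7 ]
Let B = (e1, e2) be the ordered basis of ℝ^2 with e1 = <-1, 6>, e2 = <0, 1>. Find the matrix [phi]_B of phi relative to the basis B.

The j-th column of [phi]_B is [phi(ej)]_B.
phi(e1) = A e1 = <1, -5> = -e1 + e2, so column 1 is <-1, 1>.
Repeating for e2 and assembling the columns gives [[-1, 1], [1, 1]].

[[-1, 1], [1, 1]]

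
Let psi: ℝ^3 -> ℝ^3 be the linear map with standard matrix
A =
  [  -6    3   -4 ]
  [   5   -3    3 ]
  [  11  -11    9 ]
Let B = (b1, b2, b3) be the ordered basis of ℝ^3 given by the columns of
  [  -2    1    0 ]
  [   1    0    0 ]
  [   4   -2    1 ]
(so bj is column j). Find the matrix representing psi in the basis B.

Let P have columns b1, ..., b3. Then [psi]_B = P^(-1) A P.
Here det P = -1, so P^(-1) is integer; computing A P first and then P^(-1)(A P) gives [[-1, -1, 3], [-3, 0, 2], [1, -3, 1]].

[[-1, -1, 3], [-3, 0, 2], [1, -3, 1]]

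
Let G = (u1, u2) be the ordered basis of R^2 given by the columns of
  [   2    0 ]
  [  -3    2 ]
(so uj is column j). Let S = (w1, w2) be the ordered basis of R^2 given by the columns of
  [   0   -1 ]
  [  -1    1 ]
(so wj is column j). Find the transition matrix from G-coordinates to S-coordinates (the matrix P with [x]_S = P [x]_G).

Take x = uj: its G-coordinates are the j-th standard unit vector, so P e_j — column j of P — equals [uj]_S.
u1 = w1 - 2w2, giving column 1 = (1, -2); repeating for each j gives P = [[1, -2], [-2, 0]].

[[1, -2], [-2, 0]]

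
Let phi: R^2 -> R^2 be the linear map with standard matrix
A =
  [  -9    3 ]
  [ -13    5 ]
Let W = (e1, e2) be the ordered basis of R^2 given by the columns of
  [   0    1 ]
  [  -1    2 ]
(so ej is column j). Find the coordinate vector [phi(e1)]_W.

(-1, -3)

Compute phi(e1) = A e1 = (-3, -5) in standard coordinates.
Then write this in W-coordinates: solve for y in y_1 e1 + y_2 e2 = (-3, -5).
This gives y = (-1, -3), which is column 1 of [phi]_W.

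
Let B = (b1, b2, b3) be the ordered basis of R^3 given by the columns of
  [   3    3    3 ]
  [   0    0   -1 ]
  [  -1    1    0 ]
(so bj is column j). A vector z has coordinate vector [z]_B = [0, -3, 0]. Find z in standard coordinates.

[-9, 0, -3]

By definition z = 0·b1 - 3b2 + 0·b3.
Summing componentwise gives [-9, 0, -3].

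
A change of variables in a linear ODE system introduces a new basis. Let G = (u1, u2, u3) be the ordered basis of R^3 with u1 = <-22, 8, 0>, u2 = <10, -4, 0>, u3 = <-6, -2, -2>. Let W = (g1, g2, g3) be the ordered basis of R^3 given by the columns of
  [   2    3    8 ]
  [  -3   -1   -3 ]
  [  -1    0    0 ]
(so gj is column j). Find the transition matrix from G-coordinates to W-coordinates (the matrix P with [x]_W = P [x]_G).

[[0, 0, 2], [-2, -2, 2], [-2, 2, -2]]

Column j of P is [uj]_W, since P maps G-coordinates to W-coordinates.
Expressing u1 in W: u1 = 0·g1 - 2g2 - 2g3, so column 1 of P is <0, -2, -2>.
Doing the same for each uj gives P = [[0, 0, 2], [-2, -2, 2], [-2, 2, -2]].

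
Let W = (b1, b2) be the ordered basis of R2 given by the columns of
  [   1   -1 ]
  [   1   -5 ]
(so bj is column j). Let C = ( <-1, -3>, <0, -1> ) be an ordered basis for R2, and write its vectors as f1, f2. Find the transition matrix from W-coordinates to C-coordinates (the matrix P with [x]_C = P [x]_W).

Column j of P is [bj]_C, since P maps W-coordinates to C-coordinates.
Expressing b1 in C: b1 = -f1 + 2f2, so column 1 of P is <-1, 2>.
Doing the same for each bj gives P = [[-1, 1], [2, 2]].

[[-1, 1], [2, 2]]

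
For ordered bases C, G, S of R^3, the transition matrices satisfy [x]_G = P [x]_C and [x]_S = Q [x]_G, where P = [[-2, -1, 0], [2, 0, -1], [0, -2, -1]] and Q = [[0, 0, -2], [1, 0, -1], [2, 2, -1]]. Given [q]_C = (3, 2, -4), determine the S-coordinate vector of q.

(0, -8, 4)

Composing the changes, [q]_S = Q P [q]_C.
Q P = [[0, 4, 2], [-2, 1, 1], [0, 0, -1]]; applying this to (3, 2, -4) gives (0, -8, 4).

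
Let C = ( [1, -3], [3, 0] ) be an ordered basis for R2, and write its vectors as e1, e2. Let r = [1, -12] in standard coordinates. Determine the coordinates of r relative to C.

We seek scalars with c_1 e1 + c_2 e2 = r; equivalently solve M c = r where the columns of M are e1, e2.
System: c_1 + 3c_2 = 1, -3c_1 + 0c_2 = -12; solving gives c_1 = 4, c_2 = -1.
Check: 4e1 - e2 = [1, -12].

[4, -1]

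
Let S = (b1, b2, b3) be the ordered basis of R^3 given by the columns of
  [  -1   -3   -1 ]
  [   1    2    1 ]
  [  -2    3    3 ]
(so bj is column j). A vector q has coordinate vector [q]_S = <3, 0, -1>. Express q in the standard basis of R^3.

<-2, 2, -9>

By definition q = 3b1 + 0·b2 - b3.
Summing componentwise gives <-2, 2, -9>.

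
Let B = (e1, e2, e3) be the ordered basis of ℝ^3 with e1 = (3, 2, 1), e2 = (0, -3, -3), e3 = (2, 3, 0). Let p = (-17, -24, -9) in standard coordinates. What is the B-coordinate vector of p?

[p]_B is the unique c with M c = p, where M has columns e1, ..., e3.
Solving this 3x3 system gives c = (-3, 2, -4).
Check: -3e1 + 2e2 - 4e3 = (-17, -24, -9).

(-3, 2, -4)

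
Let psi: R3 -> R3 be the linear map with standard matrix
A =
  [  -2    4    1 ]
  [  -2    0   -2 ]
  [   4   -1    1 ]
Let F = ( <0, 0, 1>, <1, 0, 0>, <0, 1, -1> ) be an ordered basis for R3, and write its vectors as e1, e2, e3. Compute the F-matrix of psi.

[[-1, 2, 0], [1, -2, 3], [-2, -2, 2]]

With P the matrix whose columns are e1, ..., e3, [psi]_F = P^(-1) A P.
Column by column: psi(e1) = A e1 = <1, -2, 1>; its F-coordinates <-1, 1, -2> give column 1.
Continuing for each basis vector yields [psi]_F = [[-1, 2, 0], [1, -2, 3], [-2, -2, 2]].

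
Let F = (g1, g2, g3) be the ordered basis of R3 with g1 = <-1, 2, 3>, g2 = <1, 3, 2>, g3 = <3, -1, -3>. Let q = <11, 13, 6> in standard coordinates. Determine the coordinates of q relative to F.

<4, 3, 4>

We seek scalars with c_1 g1 + ... + c_3 g3 = q; equivalently solve M c = q where the columns of M are g1, ..., g3.
Gaussian elimination on [M | q] yields c = (4, 3, 4).
Check: 4g1 + 3g2 + 4g3 = <11, 13, 6>.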